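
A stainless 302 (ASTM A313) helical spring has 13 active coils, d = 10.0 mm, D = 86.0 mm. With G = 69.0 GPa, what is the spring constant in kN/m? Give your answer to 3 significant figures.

k = Gd⁴/(8D³N_a) = (69.0×10³ × 10.0⁴) / (8 × 86.0³ × 13)
  = 6.9e+08 / 6.61498e+07 = 10.431 N/mm

10.4 kN/m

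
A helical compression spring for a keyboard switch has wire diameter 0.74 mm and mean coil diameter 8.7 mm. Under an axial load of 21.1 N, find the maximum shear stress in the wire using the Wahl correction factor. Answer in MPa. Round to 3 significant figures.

1290 MPa

Spring index C = D/d = 8.7/0.74 = 11.7568
K_W = (4C−1)/(4C−4) + 0.615/C = 46.027/43.027 + 0.0523 = 1.1220
τ₀ = 8FD/(πd³) = 8·21.1·8.7/(π·0.74³) = 1468.56/1.273 = 1153.6 MPa
τ_max = K·τ₀ = 1.1220 × 1153.6 = 1294.4 MPa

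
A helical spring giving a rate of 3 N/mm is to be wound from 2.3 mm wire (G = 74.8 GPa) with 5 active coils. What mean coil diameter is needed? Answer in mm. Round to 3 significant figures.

D = (Gd⁴/(8N_a·k))^(1/3) = (74.8×10³·2.3⁴/(8·5·3))^(1/3)
  = (17443.4)^(1/3) = 25.9345 mm

25.9 mm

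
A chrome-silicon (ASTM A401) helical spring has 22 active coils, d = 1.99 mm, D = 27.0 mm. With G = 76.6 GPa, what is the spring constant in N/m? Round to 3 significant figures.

347 N/m

k = Gd⁴/(8D³N_a) = (76.6×10³ × 1.99⁴) / (8 × 27.0³ × 22)
  = 1.20127e+06 / 3.46421e+06 = 0.34677 N/mm = 346.77 N/m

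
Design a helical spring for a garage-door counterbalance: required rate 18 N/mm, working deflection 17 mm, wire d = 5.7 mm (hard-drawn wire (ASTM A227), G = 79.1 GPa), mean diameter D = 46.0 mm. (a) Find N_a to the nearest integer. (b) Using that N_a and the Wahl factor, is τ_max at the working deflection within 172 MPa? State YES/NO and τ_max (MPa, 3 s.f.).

(a) 6 coils; (b) NO, τ_max = 227 MPa

N_a = Gd⁴/(8D³k) = (79.1×10³)(5.7⁴)/(8·46.0³·18) = 5.957 → N_a = 6
Actual rate k = Gd⁴/(8D³·6) = 17.872 N/mm
Working load F = kδ = 17.872·17 = 303.82 N
C = 46.0/5.7 = 8.0702; K_W = (4C−1)/(4C−4)+0.615/C = 1.1823
τ_max = K_W·8FD/(πd³) = 1.1823·192.17 = 227.2 MPa
τ_max > 172 MPa → exceeds allowable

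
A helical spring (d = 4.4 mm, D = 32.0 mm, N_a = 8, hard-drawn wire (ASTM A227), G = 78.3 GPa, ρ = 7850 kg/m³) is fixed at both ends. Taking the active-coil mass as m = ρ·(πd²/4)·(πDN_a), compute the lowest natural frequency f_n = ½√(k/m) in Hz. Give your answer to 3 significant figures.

k = Gd⁴/(8D³N_a) = (78.3×10³)(4.4⁴)/(8·32.0³·8) = 13.994 N/mm = 13994 N/m
Wire length L = πDN_a = π·32.0·8 = 804.25 mm
m = ρ·(πd²/4)·L = 7850 × 15.205×10⁻⁶ m² × 0.80425 m = 0.095996 kg
f_n = ½√(k/m) = 0.5·√(13994/0.095996) = 0.5·√(1.4578e+05) = 190.9 Hz

191 Hz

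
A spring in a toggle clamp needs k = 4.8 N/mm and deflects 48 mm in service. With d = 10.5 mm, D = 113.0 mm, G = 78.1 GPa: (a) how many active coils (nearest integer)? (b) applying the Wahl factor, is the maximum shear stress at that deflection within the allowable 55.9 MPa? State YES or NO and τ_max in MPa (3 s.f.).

N_a = Gd⁴/(8D³k) = (78.1×10³)(10.5⁴)/(8·113.0³·4.8) = 17.13 → N_a = 17
Actual rate k = Gd⁴/(8D³·17) = 4.8376 N/mm
Working load F = kδ = 4.8376·48 = 232.21 N
C = 113.0/10.5 = 10.7619; K_W = (4C−1)/(4C−4)+0.615/C = 1.1340
τ_max = K_W·8FD/(πd³) = 1.1340·57.72 = 65.453 MPa
τ_max > 55.9 MPa → exceeds allowable

(a) 17 coils; (b) NO, τ_max = 65.5 MPa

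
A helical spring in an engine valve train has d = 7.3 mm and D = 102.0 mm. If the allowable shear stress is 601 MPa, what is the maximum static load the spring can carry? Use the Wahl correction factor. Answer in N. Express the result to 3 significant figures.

C = D/d = 102.0/7.3 = 13.9726
K_W = (4C−1)/(4C−4) + 0.615/C = 54.890/51.890 + 0.0440 = 1.1018
τ_max = K·8FD/(πd³) → F_max = τ_allow·πd³/(8DK)
F_max = 601·π·7.3³/(8·102.0·1.1018) = 7.345e+05/899.09 = 816.94 N

817 N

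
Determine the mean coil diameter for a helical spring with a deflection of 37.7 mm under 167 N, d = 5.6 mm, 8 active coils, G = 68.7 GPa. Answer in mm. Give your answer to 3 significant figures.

Required rate k = F/δ = 167/37.7 = 4.4297 N/mm
D = (Gd⁴/(8N_a·k))^(1/3) = (68.7×10³·5.6⁴/(8·8·4.4297))^(1/3)
  = (238316)^(1/3) = 61.9990 mm

62.0 mm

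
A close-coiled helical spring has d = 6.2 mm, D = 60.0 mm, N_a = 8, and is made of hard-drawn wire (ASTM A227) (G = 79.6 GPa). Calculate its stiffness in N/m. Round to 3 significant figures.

k = Gd⁴/(8D³N_a) = (79.6×10³ × 6.2⁴) / (8 × 60.0³ × 8)
  = 1.1762e+08 / 1.3824e+07 = 8.5084 N/mm = 8508.4 N/m

8510 N/m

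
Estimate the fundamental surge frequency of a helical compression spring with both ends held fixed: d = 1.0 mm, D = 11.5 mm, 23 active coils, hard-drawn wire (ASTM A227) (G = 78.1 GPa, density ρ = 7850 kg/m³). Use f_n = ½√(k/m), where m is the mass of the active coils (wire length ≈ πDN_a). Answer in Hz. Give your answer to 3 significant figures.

k = Gd⁴/(8D³N_a) = (78.1×10³)(1.0⁴)/(8·11.5³·23) = 0.27909 N/mm = 279.09 N/m
Wire length L = πDN_a = π·11.5·23 = 830.95 mm
m = ρ·(πd²/4)·L = 7850 × 0.7854×10⁻⁶ m² × 0.83095 m = 0.0051231 kg
f_n = ½√(k/m) = 0.5·√(279.09/0.0051231) = 0.5·√(54476) = 116.7 Hz

117 Hz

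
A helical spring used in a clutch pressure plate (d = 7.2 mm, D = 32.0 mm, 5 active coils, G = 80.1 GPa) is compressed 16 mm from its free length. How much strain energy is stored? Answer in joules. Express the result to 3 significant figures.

k = Gd⁴/(8D³N_a) = (80.1×10³)(7.2⁴)/(8·32.0³·5) = 164.23 N/mm
U = ½kδ² = 0.5 × 164.23 × 16² = 21021 N·mm = 21.021 J

21.0 J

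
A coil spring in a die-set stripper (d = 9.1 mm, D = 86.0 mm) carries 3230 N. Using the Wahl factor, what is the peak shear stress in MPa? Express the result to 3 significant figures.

1080 MPa

Spring index C = D/d = 86.0/9.1 = 9.4505
K_W = (4C−1)/(4C−4) + 0.615/C = 36.802/33.802 + 0.0651 = 1.1538
τ₀ = 8FD/(πd³) = 8·3230·86.0/(π·9.1³) = 2.22224e+06/2367.4 = 938.68 MPa
τ_max = K·τ₀ = 1.1538 × 938.68 = 1083.1 MPa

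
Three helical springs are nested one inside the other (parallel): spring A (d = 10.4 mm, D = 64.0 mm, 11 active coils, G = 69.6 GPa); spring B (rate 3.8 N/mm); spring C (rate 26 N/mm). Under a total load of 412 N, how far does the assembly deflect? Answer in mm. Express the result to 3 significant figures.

k_A = Gd⁴/(8D³N_a) = (69.6×10³)(10.4⁴)/(8·64.0³·11) = 35.296 N/mm
Parallel: k_eq = 35.296 + 3.8 + 26 = 65.096 N/mm
δ = F/k_eq = 412/65.096 = 6.3292 mm

6.33 mm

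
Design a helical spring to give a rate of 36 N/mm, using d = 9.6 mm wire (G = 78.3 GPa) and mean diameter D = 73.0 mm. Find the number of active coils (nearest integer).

6

N_a = Gd⁴/(8D³k) = (78.3×10³ × 9.6⁴)/(8 × 73.0³ × 36)
    = 6.65038e+08 / 1.12037e+08 = 5.936 → 6 coils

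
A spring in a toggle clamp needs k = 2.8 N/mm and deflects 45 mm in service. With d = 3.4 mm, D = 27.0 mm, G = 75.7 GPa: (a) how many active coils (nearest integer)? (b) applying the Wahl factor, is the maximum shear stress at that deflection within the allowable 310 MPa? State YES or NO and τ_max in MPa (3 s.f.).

N_a = Gd⁴/(8D³k) = (75.7×10³)(3.4⁴)/(8·27.0³·2.8) = 22.94 → N_a = 23
Actual rate k = Gd⁴/(8D³·23) = 2.7932 N/mm
Working load F = kδ = 2.7932·45 = 125.69 N
C = 27.0/3.4 = 7.9412; K_W = (4C−1)/(4C−4)+0.615/C = 1.1855
τ_max = K_W·8FD/(πd³) = 1.1855·219.88 = 260.66 MPa
τ_max ≤ 310 MPa → acceptable

(a) 23 coils; (b) YES, τ_max = 261 MPa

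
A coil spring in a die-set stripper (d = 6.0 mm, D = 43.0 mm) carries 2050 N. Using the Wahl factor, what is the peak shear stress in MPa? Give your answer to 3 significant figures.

1250 MPa

Spring index C = D/d = 43.0/6.0 = 7.1667
K_W = (4C−1)/(4C−4) + 0.615/C = 27.667/24.667 + 0.0858 = 1.2074
τ₀ = 8FD/(πd³) = 8·2050·43.0/(π·6.0³) = 705200/678.58 = 1039.2 MPa
τ_max = K·τ₀ = 1.2074 × 1039.2 = 1254.8 MPa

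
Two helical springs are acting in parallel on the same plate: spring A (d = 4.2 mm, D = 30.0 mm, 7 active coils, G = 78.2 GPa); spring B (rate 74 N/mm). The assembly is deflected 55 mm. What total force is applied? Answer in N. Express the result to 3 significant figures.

k_A = Gd⁴/(8D³N_a) = (78.2×10³)(4.2⁴)/(8·30.0³·7) = 16.094 N/mm
Parallel: k_eq = 16.094 + 74 = 90.094 N/mm
F = k_eq·δ = 90.094·55 = 4955.1 N

4960 N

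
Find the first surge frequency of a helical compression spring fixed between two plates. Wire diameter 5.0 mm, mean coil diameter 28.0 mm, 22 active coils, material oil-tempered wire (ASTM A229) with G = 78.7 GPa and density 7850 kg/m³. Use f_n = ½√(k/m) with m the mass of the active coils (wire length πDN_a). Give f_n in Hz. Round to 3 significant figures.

103 Hz

k = Gd⁴/(8D³N_a) = (78.7×10³)(5.0⁴)/(8·28.0³·22) = 12.731 N/mm = 12731 N/m
Wire length L = πDN_a = π·28.0·22 = 1935.2 mm
m = ρ·(πd²/4)·L = 7850 × 19.635×10⁻⁶ m² × 1.9352 m = 0.29828 kg
f_n = ½√(k/m) = 0.5·√(12731/0.29828) = 0.5·√(42681) = 103.3 Hz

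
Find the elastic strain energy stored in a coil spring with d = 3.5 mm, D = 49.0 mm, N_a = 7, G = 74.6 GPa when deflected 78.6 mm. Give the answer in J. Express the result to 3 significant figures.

k = Gd⁴/(8D³N_a) = (74.6×10³)(3.5⁴)/(8·49.0³·7) = 1.6992 N/mm
U = ½kδ² = 0.5 × 1.6992 × 78.6² = 5248.7 N·mm = 5.2487 J

5.25 J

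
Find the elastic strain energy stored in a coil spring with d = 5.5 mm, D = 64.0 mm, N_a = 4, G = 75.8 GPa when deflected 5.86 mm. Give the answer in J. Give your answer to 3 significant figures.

k = Gd⁴/(8D³N_a) = (75.8×10³)(5.5⁴)/(8·64.0³·4) = 8.2686 N/mm
U = ½kδ² = 0.5 × 8.2686 × 5.86² = 141.97 N·mm = 0.14197 J

0.142 J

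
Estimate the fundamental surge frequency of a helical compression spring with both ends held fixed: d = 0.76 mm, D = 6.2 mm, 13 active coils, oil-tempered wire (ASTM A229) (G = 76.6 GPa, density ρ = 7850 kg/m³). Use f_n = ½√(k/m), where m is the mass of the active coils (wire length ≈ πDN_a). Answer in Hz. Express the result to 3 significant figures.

535 Hz

k = Gd⁴/(8D³N_a) = (76.6×10³)(0.76⁴)/(8·6.2³·13) = 1.031 N/mm = 1031 N/m
Wire length L = πDN_a = π·6.2·13 = 253.21 mm
m = ρ·(πd²/4)·L = 7850 × 0.45365×10⁻⁶ m² × 0.25321 m = 0.00090172 kg
f_n = ½√(k/m) = 0.5·√(1031/0.00090172) = 0.5·√(1.1434e+06) = 534.65 Hz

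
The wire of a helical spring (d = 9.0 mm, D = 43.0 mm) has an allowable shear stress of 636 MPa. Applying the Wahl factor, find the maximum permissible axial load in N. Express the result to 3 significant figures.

C = D/d = 43.0/9.0 = 4.7778
K_W = (4C−1)/(4C−4) + 0.615/C = 18.111/15.111 + 0.1287 = 1.3273
τ_max = K·8FD/(πd³) → F_max = τ_allow·πd³/(8DK)
F_max = 636·π·9.0³/(8·43.0·1.3273) = 1.4566e+06/456.57 = 3190.2 N

3190 N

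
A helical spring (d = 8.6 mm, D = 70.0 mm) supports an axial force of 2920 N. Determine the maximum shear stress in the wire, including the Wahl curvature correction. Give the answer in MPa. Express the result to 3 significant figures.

Spring index C = D/d = 70.0/8.6 = 8.1395
K_W = (4C−1)/(4C−4) + 0.615/C = 31.558/28.558 + 0.0756 = 1.1806
τ₀ = 8FD/(πd³) = 8·2920·70.0/(π·8.6³) = 1.6352e+06/1998.2 = 818.32 MPa
τ_max = K·τ₀ = 1.1806 × 818.32 = 966.12 MPa

966 MPa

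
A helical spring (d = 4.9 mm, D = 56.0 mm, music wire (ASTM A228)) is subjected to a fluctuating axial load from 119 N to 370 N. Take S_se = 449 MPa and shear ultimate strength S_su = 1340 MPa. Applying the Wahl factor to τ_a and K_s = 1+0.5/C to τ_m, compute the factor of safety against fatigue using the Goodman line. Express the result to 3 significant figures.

C = D/d = 56.0/4.9 = 11.4286; K_W = (4C−1)/(4C−4)+0.615/C = 1.1257; K_s = 1+0.5/C = 1.0437
F_a = (F_max−F_min)/2 = 125.5 N; F_m = (F_max+F_min)/2 = 244.5 N
τ_a = K_W·8F_aD/(πd³) = 1.1257 × 152.12 = 171.25 MPa
τ_m = K_s·8F_mD/(πd³) = 1.0437 × 296.36 = 309.33 MPa
Goodman: 1/n_f = τ_a/S_se + τ_m/S_su = 171.25/449 + 309.33/1340 = 0.38139 + 0.23084 = 0.61223
n_f = 1/0.61223 = 1.633

1.63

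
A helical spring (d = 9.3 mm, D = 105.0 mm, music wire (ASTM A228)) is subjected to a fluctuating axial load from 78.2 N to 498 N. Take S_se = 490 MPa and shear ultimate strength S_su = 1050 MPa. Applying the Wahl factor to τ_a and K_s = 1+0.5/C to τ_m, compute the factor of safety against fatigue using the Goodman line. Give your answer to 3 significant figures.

C = D/d = 105.0/9.3 = 11.2903; K_W = (4C−1)/(4C−4)+0.615/C = 1.1274; K_s = 1+0.5/C = 1.0443
F_a = (F_max−F_min)/2 = 209.9 N; F_m = (F_max+F_min)/2 = 288.1 N
τ_a = K_W·8F_aD/(πd³) = 1.1274 × 69.774 = 78.66 MPa
τ_m = K_s·8F_mD/(πd³) = 1.0443 × 95.769 = 100.01 MPa
Goodman: 1/n_f = τ_a/S_se + τ_m/S_su = 78.66/490 + 100.01/1050 = 0.16053 + 0.09525 = 0.25578
n_f = 1/0.25578 = 3.91

3.91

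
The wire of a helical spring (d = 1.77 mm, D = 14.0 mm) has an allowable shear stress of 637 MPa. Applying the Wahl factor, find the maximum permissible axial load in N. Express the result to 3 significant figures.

C = D/d = 14.0/1.77 = 7.9096
K_W = (4C−1)/(4C−4) + 0.615/C = 30.638/27.638 + 0.0778 = 1.1863
τ_max = K·8FD/(πd³) → F_max = τ_allow·πd³/(8DK)
F_max = 637·π·1.77³/(8·14.0·1.1863) = 11097/132.87 = 83.521 N

83.5 N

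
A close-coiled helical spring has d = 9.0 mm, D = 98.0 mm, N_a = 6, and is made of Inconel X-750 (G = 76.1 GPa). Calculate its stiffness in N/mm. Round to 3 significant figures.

k = Gd⁴/(8D³N_a) = (76.1×10³ × 9.0⁴) / (8 × 98.0³ × 6)
  = 4.99292e+08 / 4.51772e+07 = 11.052 N/mm

11.1 N/mm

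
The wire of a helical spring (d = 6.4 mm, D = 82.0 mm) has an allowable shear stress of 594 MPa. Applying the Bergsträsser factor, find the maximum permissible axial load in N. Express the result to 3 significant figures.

C = D/d = 82.0/6.4 = 12.8125
K_B = (4C+2)/(4C−3) = 53.250/48.250 = 1.1036
τ_max = K·8FD/(πd³) → F_max = τ_allow·πd³/(8DK)
F_max = 594·π·6.4³/(8·82.0·1.1036) = 4.8919e+05/723.98 = 675.69 N

676 N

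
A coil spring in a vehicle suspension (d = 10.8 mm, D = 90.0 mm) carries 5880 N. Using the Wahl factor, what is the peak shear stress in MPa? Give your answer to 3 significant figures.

Spring index C = D/d = 90.0/10.8 = 8.3333
K_W = (4C−1)/(4C−4) + 0.615/C = 32.333/29.333 + 0.0738 = 1.1761
τ₀ = 8FD/(πd³) = 8·5880·90.0/(π·10.8³) = 4.2336e+06/3957.5 = 1069.8 MPa
τ_max = K·τ₀ = 1.1761 × 1069.8 = 1258.1 MPa

1260 MPa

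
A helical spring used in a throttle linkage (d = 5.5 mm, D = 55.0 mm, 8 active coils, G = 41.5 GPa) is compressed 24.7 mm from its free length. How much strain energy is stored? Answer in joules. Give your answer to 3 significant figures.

1.09 J

k = Gd⁴/(8D³N_a) = (41.5×10³)(5.5⁴)/(8·55.0³·8) = 3.5664 N/mm
U = ½kδ² = 0.5 × 3.5664 × 24.7² = 1087.9 N·mm = 1.0879 J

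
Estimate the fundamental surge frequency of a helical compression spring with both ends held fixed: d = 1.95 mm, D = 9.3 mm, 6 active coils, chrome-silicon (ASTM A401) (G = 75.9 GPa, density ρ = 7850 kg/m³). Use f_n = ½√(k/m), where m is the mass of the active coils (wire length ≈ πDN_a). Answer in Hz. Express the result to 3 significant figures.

1310 Hz

k = Gd⁴/(8D³N_a) = (75.9×10³)(1.95⁴)/(8·9.3³·6) = 28.424 N/mm = 28424 N/m
Wire length L = πDN_a = π·9.3·6 = 175.3 mm
m = ρ·(πd²/4)·L = 7850 × 2.9865×10⁻⁶ m² × 0.1753 m = 0.0041097 kg
f_n = ½√(k/m) = 0.5·√(28424/0.0041097) = 0.5·√(6.9164e+06) = 1314.9 Hz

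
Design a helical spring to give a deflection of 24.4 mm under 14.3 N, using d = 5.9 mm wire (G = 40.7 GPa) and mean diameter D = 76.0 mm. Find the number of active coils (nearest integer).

24

Required rate k = F/δ = 14.3/24.4 = 0.58607 N/mm
N_a = Gd⁴/(8D³k) = (40.7×10³ × 5.9⁴)/(8 × 76.0³ × 0.58607)
    = 4.93177e+07 / 2.05815e+06 = 23.96 → 24 coils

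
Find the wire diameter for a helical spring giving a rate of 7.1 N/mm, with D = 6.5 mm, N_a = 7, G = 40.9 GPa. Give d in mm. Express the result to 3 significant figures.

d = (8D³N_a·k / G)^(1/4) = (8·6.5³·7·7.1 / (40.9×10³))^0.25
  = (2.6697)^0.25 = 1.2782 mm

1.28 mm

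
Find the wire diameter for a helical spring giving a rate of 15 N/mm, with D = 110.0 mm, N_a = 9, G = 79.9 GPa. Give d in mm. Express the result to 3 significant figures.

d = (8D³N_a·k / G)^(1/4) = (8·110.0³·9·15 / (79.9×10³))^0.25
  = (17991)^0.25 = 11.5815 mm

11.6 mm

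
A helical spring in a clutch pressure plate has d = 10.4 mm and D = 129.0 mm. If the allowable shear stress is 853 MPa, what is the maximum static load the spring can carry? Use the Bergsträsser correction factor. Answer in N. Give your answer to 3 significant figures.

C = D/d = 129.0/10.4 = 12.4038
K_B = (4C+2)/(4C−3) = 51.615/46.615 = 1.1073
τ_max = K·8FD/(πd³) → F_max = τ_allow·πd³/(8DK)
F_max = 853·π·10.4³/(8·129.0·1.1073) = 3.0144e+06/1142.7 = 2638 N

2640 N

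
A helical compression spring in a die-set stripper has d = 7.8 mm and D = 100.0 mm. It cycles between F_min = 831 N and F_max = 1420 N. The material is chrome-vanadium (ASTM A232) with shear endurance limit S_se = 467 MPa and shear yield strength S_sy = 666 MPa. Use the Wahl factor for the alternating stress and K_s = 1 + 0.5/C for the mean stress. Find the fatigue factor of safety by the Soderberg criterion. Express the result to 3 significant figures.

C = D/d = 100.0/7.8 = 12.8205; K_W = (4C−1)/(4C−4)+0.615/C = 1.1114; K_s = 1+0.5/C = 1.0390
F_a = (F_max−F_min)/2 = 294.5 N; F_m = (F_max+F_min)/2 = 1125.5 N
τ_a = K_W·8F_aD/(πd³) = 1.1114 × 158.03 = 175.64 MPa
τ_m = K_s·8F_mD/(πd³) = 1.0390 × 603.95 = 627.51 MPa
Soderberg: 1/n_f = τ_a/S_se + τ_m/S_sy = 175.64/467 + 627.51/666 = 0.37610 + 0.94220 = 1.3183
n_f = 1/1.3183 = 0.7586

0.759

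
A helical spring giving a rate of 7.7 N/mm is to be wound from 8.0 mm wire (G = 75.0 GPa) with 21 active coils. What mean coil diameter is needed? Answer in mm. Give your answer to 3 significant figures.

61.9 mm

D = (Gd⁴/(8N_a·k))^(1/3) = (75.0×10³·8.0⁴/(8·21·7.7))^(1/3)
  = (237477)^(1/3) = 61.9261 mm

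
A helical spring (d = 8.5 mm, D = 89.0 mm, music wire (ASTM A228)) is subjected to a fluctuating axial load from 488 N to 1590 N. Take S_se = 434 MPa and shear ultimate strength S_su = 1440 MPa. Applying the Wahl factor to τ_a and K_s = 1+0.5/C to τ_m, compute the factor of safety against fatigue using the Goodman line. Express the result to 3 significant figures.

C = D/d = 89.0/8.5 = 10.4706; K_W = (4C−1)/(4C−4)+0.615/C = 1.1379; K_s = 1+0.5/C = 1.0478
F_a = (F_max−F_min)/2 = 551 N; F_m = (F_max+F_min)/2 = 1039 N
τ_a = K_W·8F_aD/(πd³) = 1.1379 × 203.34 = 231.39 MPa
τ_m = K_s·8F_mD/(πd³) = 1.0478 × 383.43 = 401.74 MPa
Goodman: 1/n_f = τ_a/S_se + τ_m/S_su = 231.39/434 + 401.74/1440 = 0.53315 + 0.27899 = 0.81214
n_f = 1/0.81214 = 1.231

1.23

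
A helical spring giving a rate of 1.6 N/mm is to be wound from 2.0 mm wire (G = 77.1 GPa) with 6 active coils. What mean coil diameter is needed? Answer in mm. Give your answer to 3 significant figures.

25.2 mm

D = (Gd⁴/(8N_a·k))^(1/3) = (77.1×10³·2.0⁴/(8·6·1.6))^(1/3)
  = (16062.5)^(1/3) = 25.2312 mm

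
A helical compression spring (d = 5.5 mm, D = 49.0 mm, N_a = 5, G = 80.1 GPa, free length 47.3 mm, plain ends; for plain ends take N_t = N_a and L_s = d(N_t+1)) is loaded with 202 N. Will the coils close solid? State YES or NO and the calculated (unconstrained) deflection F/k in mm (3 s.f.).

NO, δ = 13.0 mm

k = Gd⁴/(8D³N_a) = (80.1×10³)(5.5⁴)/(8·49.0³·5) = 15.575 N/mm
N_t = 5; L_s = 5.5·6 = 33 mm; δ_solid = L₀ − L_s = 47.3 − 33 = 14.3 mm
δ = F/k = 202/15.575 = 12.969 mm
δ < δ_solid → spring does not go solid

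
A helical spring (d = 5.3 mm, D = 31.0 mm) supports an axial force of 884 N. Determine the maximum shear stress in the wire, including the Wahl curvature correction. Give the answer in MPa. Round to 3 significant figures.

591 MPa

Spring index C = D/d = 31.0/5.3 = 5.8491
K_W = (4C−1)/(4C−4) + 0.615/C = 22.396/19.396 + 0.1051 = 1.2598
τ₀ = 8FD/(πd³) = 8·884·31.0/(π·5.3³) = 219232/467.71 = 468.73 MPa
τ_max = K·τ₀ = 1.2598 × 468.73 = 590.52 MPa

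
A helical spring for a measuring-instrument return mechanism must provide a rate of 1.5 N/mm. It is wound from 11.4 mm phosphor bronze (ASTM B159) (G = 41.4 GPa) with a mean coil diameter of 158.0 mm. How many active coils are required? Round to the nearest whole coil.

N_a = Gd⁴/(8D³k) = (41.4×10³ × 11.4⁴)/(8 × 158.0³ × 1.5)
    = 6.9923e+08 / 4.73317e+07 = 14.77 → 15 coils

15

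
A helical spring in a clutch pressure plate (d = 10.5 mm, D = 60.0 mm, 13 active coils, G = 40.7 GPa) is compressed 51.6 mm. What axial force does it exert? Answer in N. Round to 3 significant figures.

1140 N

k = Gd⁴/(8D³N_a) = (40.7×10³)(10.5⁴)/(8·60.0³·13) = 22.022 N/mm
F = k·δ = 22.022 × 51.6 = 1136.4 N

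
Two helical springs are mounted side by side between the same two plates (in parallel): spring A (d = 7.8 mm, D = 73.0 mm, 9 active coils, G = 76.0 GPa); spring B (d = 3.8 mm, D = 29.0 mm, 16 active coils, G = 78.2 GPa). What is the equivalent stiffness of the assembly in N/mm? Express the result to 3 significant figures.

15.3 N/mm

k_A = Gd⁴/(8D³N_a) = (76.0×10³)(7.8⁴)/(8·73.0³·9) = 10.044 N/mm
k_B = Gd⁴/(8D³N_a) = (78.2×10³)(3.8⁴)/(8·29.0³·16) = 5.2232 N/mm
Parallel: k_eq = 10.044 + 5.2232 = 15.267 N/mm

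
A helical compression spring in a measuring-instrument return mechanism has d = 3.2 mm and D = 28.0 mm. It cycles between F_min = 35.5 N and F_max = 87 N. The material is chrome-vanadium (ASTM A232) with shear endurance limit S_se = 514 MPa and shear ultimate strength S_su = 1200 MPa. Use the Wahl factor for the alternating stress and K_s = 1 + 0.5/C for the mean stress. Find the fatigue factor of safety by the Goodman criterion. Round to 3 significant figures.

C = D/d = 28.0/3.2 = 8.7500; K_W = (4C−1)/(4C−4)+0.615/C = 1.1671; K_s = 1+0.5/C = 1.0571
F_a = (F_max−F_min)/2 = 25.75 N; F_m = (F_max+F_min)/2 = 61.25 N
τ_a = K_W·8F_aD/(πd³) = 1.1671 × 56.031 = 65.391 MPa
τ_m = K_s·8F_mD/(πd³) = 1.0571 × 133.28 = 140.89 MPa
Goodman: 1/n_f = τ_a/S_se + τ_m/S_su = 65.391/514 + 140.89/1200 = 0.12722 + 0.11741 = 0.24463
n_f = 1/0.24463 = 4.088

4.09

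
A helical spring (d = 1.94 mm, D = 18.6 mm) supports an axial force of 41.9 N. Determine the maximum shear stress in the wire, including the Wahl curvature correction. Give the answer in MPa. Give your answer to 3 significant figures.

313 MPa

Spring index C = D/d = 18.6/1.94 = 9.5876
K_W = (4C−1)/(4C−4) + 0.615/C = 37.351/34.351 + 0.0641 = 1.1515
τ₀ = 8FD/(πd³) = 8·41.9·18.6/(π·1.94³) = 6234.72/22.938 = 271.81 MPa
τ_max = K·τ₀ = 1.1515 × 271.81 = 312.98 MPa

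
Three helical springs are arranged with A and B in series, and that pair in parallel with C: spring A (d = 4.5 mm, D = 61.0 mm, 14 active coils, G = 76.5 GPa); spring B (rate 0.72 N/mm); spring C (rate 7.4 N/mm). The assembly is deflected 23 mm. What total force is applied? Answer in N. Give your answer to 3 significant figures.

k_A = Gd⁴/(8D³N_a) = (76.5×10³)(4.5⁴)/(8·61.0³·14) = 1.234 N/mm
Springs A,B series: k_AB = 1/(1/1.234+1/0.72) = 0.45469 N/mm; parallel with C: k_eq = 0.45469+7.4 = 7.8547 N/mm
F = k_eq·δ = 7.8547·23 = 180.66 N

181 N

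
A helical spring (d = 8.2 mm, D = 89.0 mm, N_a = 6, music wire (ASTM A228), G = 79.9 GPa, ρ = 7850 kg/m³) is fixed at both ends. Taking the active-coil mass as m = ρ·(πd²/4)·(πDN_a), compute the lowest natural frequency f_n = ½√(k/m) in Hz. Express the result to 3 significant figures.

61.9 Hz

k = Gd⁴/(8D³N_a) = (79.9×10³)(8.2⁴)/(8·89.0³·6) = 10.676 N/mm = 10676 N/m
Wire length L = πDN_a = π·89.0·6 = 1677.6 mm
m = ρ·(πd²/4)·L = 7850 × 52.81×10⁻⁶ m² × 1.6776 m = 0.69547 kg
f_n = ½√(k/m) = 0.5·√(10676/0.69547) = 0.5·√(15350) = 61.948 Hz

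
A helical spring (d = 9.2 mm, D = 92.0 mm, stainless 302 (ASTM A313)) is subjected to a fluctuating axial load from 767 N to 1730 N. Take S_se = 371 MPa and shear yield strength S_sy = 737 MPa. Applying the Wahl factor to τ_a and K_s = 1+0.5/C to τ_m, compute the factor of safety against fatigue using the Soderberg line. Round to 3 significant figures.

C = D/d = 92.0/9.2 = 10.0000; K_W = (4C−1)/(4C−4)+0.615/C = 1.1448; K_s = 1+0.5/C = 1.0500
F_a = (F_max−F_min)/2 = 481.5 N; F_m = (F_max+F_min)/2 = 1248.5 N
τ_a = K_W·8F_aD/(πd³) = 1.1448 × 144.86 = 165.85 MPa
τ_m = K_s·8F_mD/(πd³) = 1.0500 × 375.62 = 394.4 MPa
Soderberg: 1/n_f = τ_a/S_se + τ_m/S_sy = 165.85/371 + 394.4/737 = 0.44702 + 0.53515 = 0.98217
n_f = 1/0.98217 = 1.018

1.02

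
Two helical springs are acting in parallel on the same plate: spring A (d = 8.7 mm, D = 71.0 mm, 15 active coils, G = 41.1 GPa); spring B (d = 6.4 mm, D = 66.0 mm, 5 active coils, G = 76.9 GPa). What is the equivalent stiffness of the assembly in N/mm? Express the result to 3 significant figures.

k_A = Gd⁴/(8D³N_a) = (41.1×10³)(8.7⁴)/(8·71.0³·15) = 5.4823 N/mm
k_B = Gd⁴/(8D³N_a) = (76.9×10³)(6.4⁴)/(8·66.0³·5) = 11.219 N/mm
Parallel: k_eq = 5.4823 + 11.219 = 16.701 N/mm

16.7 N/mm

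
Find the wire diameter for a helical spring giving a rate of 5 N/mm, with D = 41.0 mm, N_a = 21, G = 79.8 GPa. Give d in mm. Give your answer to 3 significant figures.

d = (8D³N_a·k / G)^(1/4) = (8·41.0³·21·5 / (79.8×10³))^0.25
  = (725.48)^0.25 = 5.1899 mm

5.19 mm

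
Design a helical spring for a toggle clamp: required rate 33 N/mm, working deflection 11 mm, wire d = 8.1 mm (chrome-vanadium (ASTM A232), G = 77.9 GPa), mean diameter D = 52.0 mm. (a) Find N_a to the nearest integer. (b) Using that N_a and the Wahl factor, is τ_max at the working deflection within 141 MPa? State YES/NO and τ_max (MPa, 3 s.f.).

N_a = Gd⁴/(8D³k) = (77.9×10³)(8.1⁴)/(8·52.0³·33) = 9.034 → N_a = 9
Actual rate k = Gd⁴/(8D³·9) = 33.123 N/mm
Working load F = kδ = 33.123·11 = 364.36 N
C = 52.0/8.1 = 6.4198; K_W = (4C−1)/(4C−4)+0.615/C = 1.2342
τ_max = K_W·8FD/(πd³) = 1.2342·90.785 = 112.05 MPa
τ_max ≤ 141 MPa → acceptable

(a) 9 coils; (b) YES, τ_max = 112 MPa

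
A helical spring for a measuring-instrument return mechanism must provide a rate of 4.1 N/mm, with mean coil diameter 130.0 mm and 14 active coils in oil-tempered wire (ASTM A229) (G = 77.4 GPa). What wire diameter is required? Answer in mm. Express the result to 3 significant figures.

10.7 mm

d = (8D³N_a·k / G)^(1/4) = (8·130.0³·14·4.1 / (77.4×10³))^0.25
  = (13034)^0.25 = 10.6850 mm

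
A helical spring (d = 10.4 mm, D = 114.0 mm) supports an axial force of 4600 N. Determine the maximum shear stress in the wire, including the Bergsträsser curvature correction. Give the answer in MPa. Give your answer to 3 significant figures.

Spring index C = D/d = 114.0/10.4 = 10.9615
K_B = (4C+2)/(4C−3) = 45.846/40.846 = 1.1224
τ₀ = 8FD/(πd³) = 8·4600·114.0/(π·10.4³) = 4.1952e+06/3533.9 = 1187.1 MPa
τ_max = K·τ₀ = 1.1224 × 1187.1 = 1332.5 MPa

1330 MPa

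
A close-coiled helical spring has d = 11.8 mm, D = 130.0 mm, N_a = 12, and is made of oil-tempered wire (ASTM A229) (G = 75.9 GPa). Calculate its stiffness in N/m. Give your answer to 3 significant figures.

6980 N/m

k = Gd⁴/(8D³N_a) = (75.9×10³ × 11.8⁴) / (8 × 130.0³ × 12)
  = 1.47153e+09 / 2.10912e+08 = 6.977 N/mm = 6977 N/m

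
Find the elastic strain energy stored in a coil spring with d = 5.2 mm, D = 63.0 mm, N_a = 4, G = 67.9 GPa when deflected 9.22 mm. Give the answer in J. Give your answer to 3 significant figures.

0.264 J

k = Gd⁴/(8D³N_a) = (67.9×10³)(5.2⁴)/(8·63.0³·4) = 6.2046 N/mm
U = ½kδ² = 0.5 × 6.2046 × 9.22² = 263.72 N·mm = 0.26372 J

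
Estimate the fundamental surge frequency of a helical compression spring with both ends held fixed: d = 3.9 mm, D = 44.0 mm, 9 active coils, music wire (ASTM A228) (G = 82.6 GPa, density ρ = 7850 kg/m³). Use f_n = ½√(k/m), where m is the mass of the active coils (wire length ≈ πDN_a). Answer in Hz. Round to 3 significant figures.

81.7 Hz

k = Gd⁴/(8D³N_a) = (82.6×10³)(3.9⁴)/(8·44.0³·9) = 3.1156 N/mm = 3115.6 N/m
Wire length L = πDN_a = π·44.0·9 = 1244.1 mm
m = ρ·(πd²/4)·L = 7850 × 11.946×10⁻⁶ m² × 1.2441 m = 0.11666 kg
f_n = ½√(k/m) = 0.5·√(3115.6/0.11666) = 0.5·√(26706) = 81.71 Hz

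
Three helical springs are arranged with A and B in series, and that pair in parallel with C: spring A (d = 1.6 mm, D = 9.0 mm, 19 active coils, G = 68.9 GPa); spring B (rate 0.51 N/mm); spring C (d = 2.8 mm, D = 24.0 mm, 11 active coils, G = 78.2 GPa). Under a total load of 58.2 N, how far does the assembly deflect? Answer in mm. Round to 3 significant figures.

13.2 mm

k_A = Gd⁴/(8D³N_a) = (68.9×10³)(1.6⁴)/(8·9.0³·19) = 4.075 N/mm
k_C = Gd⁴/(8D³N_a) = (78.2×10³)(2.8⁴)/(8·24.0³·11) = 3.9511 N/mm
Springs A,B series: k_AB = 1/(1/4.075+1/0.51) = 0.45327 N/mm; parallel with C: k_eq = 0.45327+3.9511 = 4.4044 N/mm
δ = F/k_eq = 58.2/4.4044 = 13.214 mm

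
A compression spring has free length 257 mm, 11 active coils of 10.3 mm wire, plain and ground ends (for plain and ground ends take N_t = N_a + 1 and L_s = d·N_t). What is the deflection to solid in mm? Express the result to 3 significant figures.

133 mm

N_t = 12; L_s = 10.3·12 = 123.6 mm
δ_solid = L₀ − L_s = 257 − 123.6 = 133.4 mm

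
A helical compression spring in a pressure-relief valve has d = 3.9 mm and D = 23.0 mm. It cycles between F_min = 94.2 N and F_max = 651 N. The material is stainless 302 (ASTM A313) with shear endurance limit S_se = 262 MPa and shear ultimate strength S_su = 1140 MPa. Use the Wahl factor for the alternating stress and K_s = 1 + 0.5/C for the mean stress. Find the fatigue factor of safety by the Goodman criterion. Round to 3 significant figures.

C = D/d = 23.0/3.9 = 5.8974; K_W = (4C−1)/(4C−4)+0.615/C = 1.2574; K_s = 1+0.5/C = 1.0848
F_a = (F_max−F_min)/2 = 278.4 N; F_m = (F_max+F_min)/2 = 372.6 N
τ_a = K_W·8F_aD/(πd³) = 1.2574 × 274.88 = 345.64 MPa
τ_m = K_s·8F_mD/(πd³) = 1.0848 × 367.89 = 399.08 MPa
Goodman: 1/n_f = τ_a/S_se + τ_m/S_su = 345.64/262 + 399.08/1140 = 1.31924 + 0.35007 = 1.6693
n_f = 1/1.6693 = 0.599

0.599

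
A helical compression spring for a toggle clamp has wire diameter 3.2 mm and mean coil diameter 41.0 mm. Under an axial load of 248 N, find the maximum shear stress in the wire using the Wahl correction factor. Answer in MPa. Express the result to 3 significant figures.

878 MPa

Spring index C = D/d = 41.0/3.2 = 12.8125
K_W = (4C−1)/(4C−4) + 0.615/C = 50.250/47.250 + 0.0480 = 1.1115
τ₀ = 8FD/(πd³) = 8·248·41.0/(π·3.2³) = 81344/102.94 = 790.18 MPa
τ_max = K·τ₀ = 1.1115 × 790.18 = 878.28 MPa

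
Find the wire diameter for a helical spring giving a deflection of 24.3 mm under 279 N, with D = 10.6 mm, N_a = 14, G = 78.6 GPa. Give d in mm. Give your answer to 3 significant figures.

Required rate k = F/δ = 279/24.3 = 11.481 N/mm
d = (8D³N_a·k / G)^(1/4) = (8·10.6³·14·11.481 / (78.6×10³))^0.25
  = (19.485)^0.25 = 2.1010 mm

2.10 mm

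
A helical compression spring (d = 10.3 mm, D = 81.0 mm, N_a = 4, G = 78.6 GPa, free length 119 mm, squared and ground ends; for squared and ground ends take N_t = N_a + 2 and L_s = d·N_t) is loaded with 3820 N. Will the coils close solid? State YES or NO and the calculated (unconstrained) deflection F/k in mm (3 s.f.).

k = Gd⁴/(8D³N_a) = (78.6×10³)(10.3⁴)/(8·81.0³·4) = 52.02 N/mm
N_t = 6; L_s = 10.3·6 = 61.8 mm; δ_solid = L₀ − L_s = 119 − 61.8 = 57.2 mm
δ = F/k = 3820/52.02 = 73.434 mm
δ ≥ δ_solid → spring goes solid

YES, δ = 73.4 mm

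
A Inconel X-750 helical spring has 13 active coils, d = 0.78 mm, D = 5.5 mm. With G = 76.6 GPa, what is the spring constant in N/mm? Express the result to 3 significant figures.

1.64 N/mm

k = Gd⁴/(8D³N_a) = (76.6×10³ × 0.78⁴) / (8 × 5.5³ × 13)
  = 28353.5 / 17303 = 1.6386 N/mm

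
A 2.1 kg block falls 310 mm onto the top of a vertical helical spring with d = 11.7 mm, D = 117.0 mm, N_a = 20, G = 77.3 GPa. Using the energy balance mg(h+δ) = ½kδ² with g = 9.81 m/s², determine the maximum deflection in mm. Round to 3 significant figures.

k = Gd⁴/(8D³N_a) = (77.3×10³)(11.7⁴)/(8·117.0³·20) = 5.6526 N/mm
W = mg = 2.1 × 9.81 = 20.601 N
½kδ² − Wδ − Wh = 0 → δ = (W + √(W² + 2kWh))/k
δ = (20.601 + √(424.4 + 72198))/5.6526 = (20.601 + 269.49)/5.6526 = 51.319 mm

51.3 mm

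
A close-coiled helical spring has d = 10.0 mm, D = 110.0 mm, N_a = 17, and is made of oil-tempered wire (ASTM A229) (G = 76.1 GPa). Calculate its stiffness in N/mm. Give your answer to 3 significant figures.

k = Gd⁴/(8D³N_a) = (76.1×10³ × 10.0⁴) / (8 × 110.0³ × 17)
  = 7.61e+08 / 1.81016e+08 = 4.204 N/mm

4.20 N/mm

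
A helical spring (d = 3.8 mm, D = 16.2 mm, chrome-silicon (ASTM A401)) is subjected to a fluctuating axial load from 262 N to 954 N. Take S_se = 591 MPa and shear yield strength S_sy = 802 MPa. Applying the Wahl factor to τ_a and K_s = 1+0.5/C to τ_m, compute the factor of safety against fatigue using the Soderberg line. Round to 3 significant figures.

0.805

C = D/d = 16.2/3.8 = 4.2632; K_W = (4C−1)/(4C−4)+0.615/C = 1.3741; K_s = 1+0.5/C = 1.1173
F_a = (F_max−F_min)/2 = 346 N; F_m = (F_max+F_min)/2 = 608 N
τ_a = K_W·8F_aD/(πd³) = 1.3741 × 260.12 = 357.44 MPa
τ_m = K_s·8F_mD/(πd³) = 1.1173 × 457.1 = 510.71 MPa
Soderberg: 1/n_f = τ_a/S_se + τ_m/S_sy = 357.44/591 + 510.71/802 = 0.60480 + 0.63679 = 1.2416
n_f = 1/1.2416 = 0.8054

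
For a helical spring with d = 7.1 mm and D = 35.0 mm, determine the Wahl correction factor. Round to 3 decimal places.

1.316

C = D/d = 35.0/7.1 = 4.9296
K_W = (4C−1)/(4C−4) + 0.615/C = 18.718/15.718 + 0.1248 = 1.3156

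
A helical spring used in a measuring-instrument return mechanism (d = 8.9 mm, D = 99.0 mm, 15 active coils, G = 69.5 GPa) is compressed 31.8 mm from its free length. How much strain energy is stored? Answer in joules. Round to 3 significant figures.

1.89 J

k = Gd⁴/(8D³N_a) = (69.5×10³)(8.9⁴)/(8·99.0³·15) = 3.7451 N/mm
U = ½kδ² = 0.5 × 3.7451 × 31.8² = 1893.6 N·mm = 1.8936 J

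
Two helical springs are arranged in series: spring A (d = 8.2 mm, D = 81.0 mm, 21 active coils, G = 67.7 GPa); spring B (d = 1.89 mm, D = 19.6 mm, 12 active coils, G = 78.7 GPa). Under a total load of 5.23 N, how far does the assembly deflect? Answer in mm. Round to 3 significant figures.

5.29 mm

k_A = Gd⁴/(8D³N_a) = (67.7×10³)(8.2⁴)/(8·81.0³·21) = 3.4283 N/mm
k_B = Gd⁴/(8D³N_a) = (78.7×10³)(1.89⁴)/(8·19.6³·12) = 1.3893 N/mm
Series: 1/k_eq = 1/3.4283 + 1/1.3893 = 1.0115; k_eq = 0.98863 N/mm
δ = F/k_eq = 5.23/0.98863 = 5.2901 mm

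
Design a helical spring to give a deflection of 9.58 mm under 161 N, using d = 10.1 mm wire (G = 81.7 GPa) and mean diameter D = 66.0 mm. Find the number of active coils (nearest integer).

22

Required rate k = F/δ = 161/9.58 = 16.806 N/mm
N_a = Gd⁴/(8D³k) = (81.7×10³ × 10.1⁴)/(8 × 66.0³ × 16.806)
    = 8.50173e+08 / 3.86529e+07 = 22 → 22 coils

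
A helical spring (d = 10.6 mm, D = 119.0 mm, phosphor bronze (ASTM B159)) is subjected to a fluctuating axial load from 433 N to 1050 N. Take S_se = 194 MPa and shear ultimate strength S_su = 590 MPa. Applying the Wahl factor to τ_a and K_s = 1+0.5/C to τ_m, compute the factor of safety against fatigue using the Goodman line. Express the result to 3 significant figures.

1.27

C = D/d = 119.0/10.6 = 11.2264; K_W = (4C−1)/(4C−4)+0.615/C = 1.1281; K_s = 1+0.5/C = 1.0445
F_a = (F_max−F_min)/2 = 308.5 N; F_m = (F_max+F_min)/2 = 741.5 N
τ_a = K_W·8F_aD/(πd³) = 1.1281 × 78.492 = 88.548 MPa
τ_m = K_s·8F_mD/(πd³) = 1.0445 × 188.66 = 197.06 MPa
Goodman: 1/n_f = τ_a/S_se + τ_m/S_su = 88.548/194 + 197.06/590 = 0.45643 + 0.33400 = 0.79044
n_f = 1/0.79044 = 1.265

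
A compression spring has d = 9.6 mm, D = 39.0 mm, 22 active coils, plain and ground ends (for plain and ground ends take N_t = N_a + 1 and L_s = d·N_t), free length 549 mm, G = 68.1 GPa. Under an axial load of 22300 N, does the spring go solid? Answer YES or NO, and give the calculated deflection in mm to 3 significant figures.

k = Gd⁴/(8D³N_a) = (68.1×10³)(9.6⁴)/(8·39.0³·22) = 55.402 N/mm
N_t = 23; L_s = 9.6·23 = 220.8 mm; δ_solid = L₀ − L_s = 549 − 220.8 = 328.2 mm
δ = F/k = 22300/55.402 = 402.51 mm
δ ≥ δ_solid → spring goes solid

YES, δ = 403 mm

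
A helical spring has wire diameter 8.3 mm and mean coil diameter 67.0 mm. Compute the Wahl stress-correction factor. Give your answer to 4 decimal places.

1.1822

C = D/d = 67.0/8.3 = 8.0723
K_W = (4C−1)/(4C−4) + 0.615/C = 31.289/28.289 + 0.0762 = 1.1822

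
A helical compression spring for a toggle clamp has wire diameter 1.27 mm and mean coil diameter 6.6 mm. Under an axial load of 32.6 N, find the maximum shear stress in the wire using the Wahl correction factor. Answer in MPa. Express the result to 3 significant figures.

347 MPa

Spring index C = D/d = 6.6/1.27 = 5.1969
K_W = (4C−1)/(4C−4) + 0.615/C = 19.787/16.787 + 0.1183 = 1.2970
τ₀ = 8FD/(πd³) = 8·32.6·6.6/(π·1.27³) = 1721.28/6.4352 = 267.48 MPa
τ_max = K·τ₀ = 1.2970 × 267.48 = 346.93 MPa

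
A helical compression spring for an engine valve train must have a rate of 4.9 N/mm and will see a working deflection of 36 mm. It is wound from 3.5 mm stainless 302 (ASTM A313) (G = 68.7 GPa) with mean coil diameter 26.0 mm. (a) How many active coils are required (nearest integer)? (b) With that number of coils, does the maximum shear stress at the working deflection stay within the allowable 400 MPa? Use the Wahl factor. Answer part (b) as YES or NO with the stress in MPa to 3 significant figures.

(a) 15 coils; (b) YES, τ_max = 326 MPa

N_a = Gd⁴/(8D³k) = (68.7×10³)(3.5⁴)/(8·26.0³·4.9) = 14.96 → N_a = 15
Actual rate k = Gd⁴/(8D³·15) = 4.888 N/mm
Working load F = kδ = 4.888·36 = 175.97 N
C = 26.0/3.5 = 7.4286; K_W = (4C−1)/(4C−4)+0.615/C = 1.1995
τ_max = K_W·8FD/(πd³) = 1.1995·271.73 = 325.93 MPa
τ_max ≤ 400 MPa → acceptable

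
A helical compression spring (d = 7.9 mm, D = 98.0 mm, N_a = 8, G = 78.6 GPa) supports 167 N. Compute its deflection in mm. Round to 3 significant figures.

k = Gd⁴/(8D³N_a) = (78.6×10³)(7.9⁴)/(8·98.0³·8) = 5.0824 N/mm
δ = F/k = 167 / 5.0824 = 32.858 mm

32.9 mm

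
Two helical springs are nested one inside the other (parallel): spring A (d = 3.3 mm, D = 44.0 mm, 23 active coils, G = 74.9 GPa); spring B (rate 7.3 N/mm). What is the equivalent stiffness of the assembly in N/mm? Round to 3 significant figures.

7.87 N/mm

k_A = Gd⁴/(8D³N_a) = (74.9×10³)(3.3⁴)/(8·44.0³·23) = 0.56671 N/mm
Parallel: k_eq = 0.56671 + 7.3 = 7.8667 N/mm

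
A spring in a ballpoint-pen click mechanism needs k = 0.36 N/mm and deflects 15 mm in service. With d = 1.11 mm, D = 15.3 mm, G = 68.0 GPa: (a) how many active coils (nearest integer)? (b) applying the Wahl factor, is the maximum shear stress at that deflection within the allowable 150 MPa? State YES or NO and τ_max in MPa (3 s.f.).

N_a = Gd⁴/(8D³k) = (68.0×10³)(1.11⁴)/(8·15.3³·0.36) = 10.01 → N_a = 10
Actual rate k = Gd⁴/(8D³·10) = 0.36028 N/mm
Working load F = kδ = 0.36028·15 = 5.4042 N
C = 15.3/1.11 = 13.7838; K_W = (4C−1)/(4C−4)+0.615/C = 1.1033
τ_max = K_W·8FD/(πd³) = 1.1033·153.95 = 169.86 MPa
τ_max > 150 MPa → exceeds allowable

(a) 10 coils; (b) NO, τ_max = 170 MPa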